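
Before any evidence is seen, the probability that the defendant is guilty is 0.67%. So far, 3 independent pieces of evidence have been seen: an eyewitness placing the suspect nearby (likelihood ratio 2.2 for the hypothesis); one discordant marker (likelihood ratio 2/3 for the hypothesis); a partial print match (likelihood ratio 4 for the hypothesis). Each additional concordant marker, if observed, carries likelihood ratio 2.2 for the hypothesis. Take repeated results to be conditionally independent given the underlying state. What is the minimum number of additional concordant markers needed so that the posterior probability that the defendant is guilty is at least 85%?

7

Prior odds = 0.0067/0.9933 = 67/9933.
Combined Bayes factor of the evidence already in hand = 2.2 × (2/3) × 4 = 88/15.
Odds after that evidence = (67/9933) × 88/15 = 536/13545.
Target odds = 0.85/0.15 = 17/3.
Need 2.2ⁿ ≥ 17/3 ÷ (536/13545) = 76755/536.
2.2⁶ = 1771561/15625 falls short of 76755/536 but 2.2⁷ = 19487171/78125 reaches it, so n = 7.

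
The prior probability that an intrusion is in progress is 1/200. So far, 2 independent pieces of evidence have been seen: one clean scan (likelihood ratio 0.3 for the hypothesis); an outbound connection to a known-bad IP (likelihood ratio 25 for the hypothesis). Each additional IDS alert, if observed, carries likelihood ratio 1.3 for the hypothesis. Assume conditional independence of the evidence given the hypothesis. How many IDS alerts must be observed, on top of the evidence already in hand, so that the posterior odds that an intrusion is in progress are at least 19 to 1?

24

Prior odds = 0.005/0.995 = 1/199.
Combined Bayes factor of the evidence already in hand = 0.3 × 25 = 7.5.
Odds after that evidence = (1/199) × 7.5 = 15/398.
Target odds = 19.
Need 1.3ⁿ ≥ 19 ÷ (15/398) = 7562/15.
1.3²³ ≈417.539 falls short of 7562/15 but 1.3²⁴ ≈542.801 reaches it, so n = 24.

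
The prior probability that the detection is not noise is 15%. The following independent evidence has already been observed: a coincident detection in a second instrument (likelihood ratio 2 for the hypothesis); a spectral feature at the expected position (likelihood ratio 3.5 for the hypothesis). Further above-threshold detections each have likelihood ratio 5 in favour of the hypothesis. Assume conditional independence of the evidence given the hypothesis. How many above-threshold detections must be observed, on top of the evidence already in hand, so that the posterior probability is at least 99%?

3

Prior odds = 0.15/0.85 = 3/17.
Combined Bayes factor of the evidence already in hand = 2 × 3.5 = 7.
Odds after that evidence = (3/17) × 7 = 21/17.
Target odds = 0.99/0.01 = 99.
Need 5ⁿ ≥ 99 ÷ (21/17) = 561/7.
5² = 25 falls short of 561/7 but 5³ = 125 reaches it, so n = 3.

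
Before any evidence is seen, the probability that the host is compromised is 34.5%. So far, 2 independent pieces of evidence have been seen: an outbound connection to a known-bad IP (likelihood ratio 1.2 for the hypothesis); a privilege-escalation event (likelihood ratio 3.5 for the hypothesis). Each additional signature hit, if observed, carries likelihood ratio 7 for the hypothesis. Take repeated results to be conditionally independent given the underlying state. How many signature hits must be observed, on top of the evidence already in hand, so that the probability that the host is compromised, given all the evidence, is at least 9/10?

1

Prior odds = 0.345/0.655 = 69/131.
Combined Bayes factor of the evidence already in hand = 1.2 × 3.5 = 4.2.
Odds after that evidence = (69/131) × 4.2 = 1449/655.
Target odds = 0.9/0.1 = 9.
Need 7ⁿ ≥ 9 ÷ (1449/655) = 655/161.
7¹ = 7, which meets the required 655/161; so n = 1.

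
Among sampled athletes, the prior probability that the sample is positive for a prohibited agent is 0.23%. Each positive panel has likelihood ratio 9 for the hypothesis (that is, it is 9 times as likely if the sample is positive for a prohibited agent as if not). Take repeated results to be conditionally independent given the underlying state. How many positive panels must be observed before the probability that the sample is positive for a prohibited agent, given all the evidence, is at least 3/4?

4

Prior odds = 0.0023/0.9977 = 23/9977.
Likelihood ratio per positive panel = 9.
Target odds: 0.75 ÷ 0.25 = 3.
Need (23/9977) × 9ⁿ ≥ 3, i.e. 9ⁿ ≥ 29931/23.
9³ = 729 falls short of 29931/23 but 9⁴ = 6561 reaches it, so n = 4.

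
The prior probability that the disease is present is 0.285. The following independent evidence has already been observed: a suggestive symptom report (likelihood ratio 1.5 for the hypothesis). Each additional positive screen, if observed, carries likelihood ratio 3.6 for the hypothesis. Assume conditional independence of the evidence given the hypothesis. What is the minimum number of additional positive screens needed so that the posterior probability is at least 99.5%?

Prior odds = 0.285/0.715 = 57/143.
Bayes factor of the evidence already in hand = 1.5.
Odds after that evidence = (57/143) × 1.5 = 171/286.
Target odds = 0.995/0.005 = 199.
Need 3.6ⁿ ≥ 199 ÷ (171/286) = 56914/171.
3.6⁴ = 167.9616 falls short of 56914/171 but 3.6⁵ = 604.66176 reaches it, so n = 5.

5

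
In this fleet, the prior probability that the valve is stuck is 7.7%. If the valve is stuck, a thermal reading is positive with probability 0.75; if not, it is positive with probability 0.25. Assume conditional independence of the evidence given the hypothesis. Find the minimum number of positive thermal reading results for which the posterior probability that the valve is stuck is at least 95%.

Prior odds: 0.077 ÷ 0.923 = 77/923.
Likelihood ratio of a positive = 0.75/0.25 = 3.
Target odds: 0.95 ÷ 0.05 = 19.
Require 3ⁿ ≥ 19 ÷ (77/923) = 17537/77.
3⁴ = 81 falls short of 17537/77 but 3⁵ = 243 reaches it, so n = 5.

5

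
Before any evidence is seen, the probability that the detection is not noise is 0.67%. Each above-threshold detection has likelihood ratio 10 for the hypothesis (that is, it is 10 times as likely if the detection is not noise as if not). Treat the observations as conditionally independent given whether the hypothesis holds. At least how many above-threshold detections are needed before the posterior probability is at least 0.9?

4

Prior odds: 0.0067 ÷ 0.9933 = 67/9933.
Likelihood ratio per above-threshold detection = 10.
Target odds: 0.9 ÷ 0.1 = 9.
Need (67/9933) × 10ⁿ ≥ 9, i.e. 10ⁿ ≥ 89397/67.
10³ = 1000 falls short of 89397/67 but 10⁴ = 10000 reaches it, so n = 4.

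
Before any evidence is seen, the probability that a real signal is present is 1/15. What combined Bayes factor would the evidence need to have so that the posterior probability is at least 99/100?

Prior odds = (1/15)/(14/15) = 1/14.
Target odds = 0.99/0.01 = 99.
Required Bayes factor = 99 ÷ (1/14) = 1386.

1386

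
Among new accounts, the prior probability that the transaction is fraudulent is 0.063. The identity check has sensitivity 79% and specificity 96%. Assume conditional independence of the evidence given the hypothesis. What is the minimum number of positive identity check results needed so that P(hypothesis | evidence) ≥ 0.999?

4

Prior odds = 0.063/0.937 = 63/937.
False-positive rate = 1 − 0.96 = 0.04; likelihood ratio of a positive = 0.79/0.04 = 19.75.
Target odds: 0.999 ÷ 0.001 = 999.
Require 19.75ⁿ ≥ 999 ÷ (63/937) = 104007/7.
19.75³ = 7703.734375 falls short of 104007/7 but 19.75⁴ = 38950081/256 reaches it, so n = 4.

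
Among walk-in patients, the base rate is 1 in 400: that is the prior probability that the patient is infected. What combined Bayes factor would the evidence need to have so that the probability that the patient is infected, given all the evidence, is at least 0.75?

Prior odds = 0.0025/0.9975 = 1/399.
Target odds = 0.75/0.25 = 3.
Required Bayes factor = 3 ÷ (1/399) = 1197.

1197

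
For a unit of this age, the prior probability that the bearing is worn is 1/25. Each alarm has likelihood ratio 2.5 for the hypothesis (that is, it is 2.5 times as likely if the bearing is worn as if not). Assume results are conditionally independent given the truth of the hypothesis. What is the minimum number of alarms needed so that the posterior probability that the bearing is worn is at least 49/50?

8

Prior odds = 0.04/0.96 = 1/24.
Likelihood ratio per alarm = 2.5.
Target posterior odds = 0.98/0.02 = 49.
Require 2.5ⁿ ≥ 49 ÷ (1/24) = 1176.
2.5⁷ = 610.3515625 falls short of 1176 but 2.5⁸ = 390625/256 reaches it, so n = 8.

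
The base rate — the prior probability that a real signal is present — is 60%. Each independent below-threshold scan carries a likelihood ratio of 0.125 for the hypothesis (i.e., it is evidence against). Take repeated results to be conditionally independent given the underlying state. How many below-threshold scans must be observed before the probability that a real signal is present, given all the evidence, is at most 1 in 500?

4

Prior odds = 0.6/0.4 = 1.5.
Likelihood ratio per below-threshold scan = 0.125.
Target odds: 0.002 ÷ 0.998 = 1/499.
Require 0.125ⁿ ≤ 1/499 ÷ 1.5 = 2/1497.
0.125³ = 0.001953125 is still above 2/1497 but 0.125⁴ = 1/4096 is at or below it, so n = 4.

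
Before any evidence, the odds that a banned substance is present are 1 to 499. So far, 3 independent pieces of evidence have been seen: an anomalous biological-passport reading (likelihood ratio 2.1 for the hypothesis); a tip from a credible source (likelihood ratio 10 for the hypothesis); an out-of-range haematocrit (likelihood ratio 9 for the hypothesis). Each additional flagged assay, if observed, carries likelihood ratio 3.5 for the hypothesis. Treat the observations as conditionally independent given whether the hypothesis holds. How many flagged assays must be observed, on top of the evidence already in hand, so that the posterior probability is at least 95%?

Prior odds = 1/499.
Combined Bayes factor of the evidence already in hand = 2.1 × 10 × 9 = 189.
Odds after that evidence = (1/499) × 189 = 189/499.
Target odds = 0.95/0.05 = 19.
Need 3.5ⁿ ≥ 19 ÷ (189/499) = 9481/189.
3.5³ = 42.875 falls short of 9481/189 but 3.5⁴ = 150.0625 reaches it, so n = 4.

4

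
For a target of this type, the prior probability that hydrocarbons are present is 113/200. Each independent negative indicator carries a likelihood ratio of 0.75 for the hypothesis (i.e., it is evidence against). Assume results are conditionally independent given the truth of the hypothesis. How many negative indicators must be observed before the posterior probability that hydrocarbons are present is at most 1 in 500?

Prior odds = 0.565/0.435 = 113/87.
Likelihood ratio per negative indicator = 0.75.
Target posterior odds = 0.002/0.998 = 1/499.
Need (113/87) × 0.75ⁿ ≤ 1/499, i.e. 0.75ⁿ ≤ 87/56387.
0.75²² ≈0.00178381 is still above 87/56387 but 0.75²³ ≈0.00133786 is at or below it, so n = 23.

23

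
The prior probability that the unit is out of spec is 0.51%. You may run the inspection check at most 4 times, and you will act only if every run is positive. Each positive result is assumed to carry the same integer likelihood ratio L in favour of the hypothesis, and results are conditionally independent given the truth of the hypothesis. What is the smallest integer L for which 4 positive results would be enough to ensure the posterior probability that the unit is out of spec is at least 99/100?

Prior odds = 0.0051/0.9949 = 51/9949.
Target odds = 0.99/0.01 = 99.
Need L⁴ ≥ 99 ÷ (51/9949) = 328317/17.
11⁴ = 14641 < 328317/17 ≤ 20736 = 12⁴, so L = 12.

12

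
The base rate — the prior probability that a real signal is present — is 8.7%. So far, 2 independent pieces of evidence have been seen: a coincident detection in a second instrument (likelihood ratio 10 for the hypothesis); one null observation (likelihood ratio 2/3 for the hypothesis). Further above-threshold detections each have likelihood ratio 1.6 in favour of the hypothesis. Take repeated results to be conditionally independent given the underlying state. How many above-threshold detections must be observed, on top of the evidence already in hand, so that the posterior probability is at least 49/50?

10

Prior odds = 0.087/0.913 = 87/913.
Combined Bayes factor of the evidence already in hand = 10 × (2/3) = 20/3.
Odds after that evidence = (87/913) × 20/3 = 580/913.
Target odds = 0.98/0.02 = 49.
Need 1.6ⁿ ≥ 49 ÷ (580/913) = 44737/580.
1.6⁹ = 134217728/1953125 falls short of 44737/580 but 1.6¹⁰ ≈109.951 reaches it, so n = 10.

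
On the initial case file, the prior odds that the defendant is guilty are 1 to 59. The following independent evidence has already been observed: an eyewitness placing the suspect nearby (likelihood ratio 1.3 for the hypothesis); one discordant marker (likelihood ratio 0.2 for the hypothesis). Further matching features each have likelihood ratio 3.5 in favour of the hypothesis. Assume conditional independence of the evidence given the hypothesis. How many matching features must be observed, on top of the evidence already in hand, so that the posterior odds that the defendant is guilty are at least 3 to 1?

6

Prior odds = 1/59.
Combined Bayes factor of the evidence already in hand = 1.3 × 0.2 = 0.26.
Odds after that evidence = (1/59) × 0.26 = 13/2950.
Target odds = 3.
Need 3.5ⁿ ≥ 3 ÷ (13/2950) = 8850/13.
3.5⁵ = 525.21875 falls short of 8850/13 but 3.5⁶ = 1838.265625 reaches it, so n = 6.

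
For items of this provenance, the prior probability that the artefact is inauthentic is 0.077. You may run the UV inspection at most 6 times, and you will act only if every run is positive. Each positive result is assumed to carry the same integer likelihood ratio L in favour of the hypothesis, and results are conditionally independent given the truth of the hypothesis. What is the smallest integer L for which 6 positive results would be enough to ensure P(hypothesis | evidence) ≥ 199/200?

Prior odds = 0.077/0.923 = 77/923.
Target odds = 0.995/0.005 = 199.
Need L⁶ ≥ 199 ÷ (77/923) = 183677/77.
3⁶ = 729 < 183677/77 ≤ 4096 = 4⁶, so L = 4.

4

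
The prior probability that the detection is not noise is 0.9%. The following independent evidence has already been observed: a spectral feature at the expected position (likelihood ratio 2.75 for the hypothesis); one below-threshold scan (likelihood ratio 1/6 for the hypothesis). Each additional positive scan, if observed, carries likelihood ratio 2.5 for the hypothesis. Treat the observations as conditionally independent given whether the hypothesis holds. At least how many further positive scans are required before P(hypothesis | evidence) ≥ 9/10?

Prior odds = 0.009/0.991 = 9/991.
Combined Bayes factor of the evidence already in hand = 2.75 × (1/6) = 11/24.
Odds after that evidence = (9/991) × 11/24 = 33/7928.
Target odds = 0.9/0.1 = 9.
Need 2.5ⁿ ≥ 9 ÷ (33/7928) = 23784/11.
2.5⁸ = 390625/256 falls short of 23784/11 but 2.5⁹ = 1953125/512 reaches it, so n = 9.

9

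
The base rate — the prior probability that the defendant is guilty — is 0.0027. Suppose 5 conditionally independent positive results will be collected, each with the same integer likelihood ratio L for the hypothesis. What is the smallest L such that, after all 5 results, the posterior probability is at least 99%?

9

Prior odds = 0.0027/0.9973 = 27/9973.
Target odds = 0.99/0.01 = 99.
Need L⁵ ≥ 99 ÷ (27/9973) = 109703/3.
8⁵ = 32768 < 109703/3 ≤ 59049 = 9⁵, so L = 9.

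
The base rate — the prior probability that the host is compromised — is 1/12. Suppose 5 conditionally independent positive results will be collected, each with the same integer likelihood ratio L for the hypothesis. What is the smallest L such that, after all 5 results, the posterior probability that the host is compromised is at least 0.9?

Prior odds = (1/12)/(11/12) = 1/11.
Target odds = 0.9/0.1 = 9.
Need L⁵ ≥ 9 ÷ (1/11) = 99.
2⁵ = 32 < 99 ≤ 243 = 3⁵, so L = 3.

3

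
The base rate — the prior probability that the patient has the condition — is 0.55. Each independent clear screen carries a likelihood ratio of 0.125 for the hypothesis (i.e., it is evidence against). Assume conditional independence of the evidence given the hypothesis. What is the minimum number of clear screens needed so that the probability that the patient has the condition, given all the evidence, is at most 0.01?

Prior odds: 0.55 ÷ 0.45 = 11/9.
Likelihood ratio per clear screen = 0.125.
Target posterior odds = 0.01/0.99 = 1/99.
Require 0.125ⁿ ≤ 1/99 ÷ (11/9) = 1/121.
0.125² = 0.015625 is still above 1/121 but 0.125³ = 0.001953125 is at or below it, so n = 3.

3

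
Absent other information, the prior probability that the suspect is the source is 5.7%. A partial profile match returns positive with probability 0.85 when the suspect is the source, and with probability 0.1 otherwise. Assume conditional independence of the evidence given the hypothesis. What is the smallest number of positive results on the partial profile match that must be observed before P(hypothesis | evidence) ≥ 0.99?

Prior odds = 0.057/0.943 = 57/943.
Likelihood ratio of a positive result = 0.85/0.1 = 8.5.
Target odds: 0.99 ÷ 0.01 = 99.
Require 8.5ⁿ ≥ 99 ÷ (57/943) = 31119/19.
8.5³ = 614.125 falls short of 31119/19 but 8.5⁴ = 5220.0625 reaches it, so n = 4.

4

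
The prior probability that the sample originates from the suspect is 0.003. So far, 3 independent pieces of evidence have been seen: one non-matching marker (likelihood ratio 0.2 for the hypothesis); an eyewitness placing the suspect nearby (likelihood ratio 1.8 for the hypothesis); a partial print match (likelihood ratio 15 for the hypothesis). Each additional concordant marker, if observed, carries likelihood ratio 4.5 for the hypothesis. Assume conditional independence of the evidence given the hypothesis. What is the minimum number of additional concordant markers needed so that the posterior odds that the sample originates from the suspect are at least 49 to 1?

6

Prior odds = 0.003/0.997 = 3/997.
Combined Bayes factor of the evidence already in hand = 0.2 × 1.8 × 15 = 5.4.
Odds after that evidence = (3/997) × 5.4 = 81/4985.
Target odds = 49.
Need 4.5ⁿ ≥ 49 ÷ (81/4985) = 244265/81.
4.5⁵ = 1845.28125 falls short of 244265/81 but 4.5⁶ = 8303.765625 reaches it, so n = 6.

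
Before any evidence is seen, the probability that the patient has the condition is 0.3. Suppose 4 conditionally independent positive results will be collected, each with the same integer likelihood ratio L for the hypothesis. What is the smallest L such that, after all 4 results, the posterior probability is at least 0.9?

Prior odds = 0.3/0.7 = 3/7.
Target odds = 0.9/0.1 = 9.
Need L⁴ ≥ 9 ÷ (3/7) = 21.
2⁴ = 16 < 21 ≤ 81 = 3⁴, so L = 3.

3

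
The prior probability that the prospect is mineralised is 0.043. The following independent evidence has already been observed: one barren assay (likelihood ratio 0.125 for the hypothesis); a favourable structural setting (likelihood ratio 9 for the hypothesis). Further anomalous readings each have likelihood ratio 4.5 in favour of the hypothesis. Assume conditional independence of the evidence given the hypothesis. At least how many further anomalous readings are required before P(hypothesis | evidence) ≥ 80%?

3

Prior odds = 0.043/0.957 = 43/957.
Combined Bayes factor of the evidence already in hand = 0.125 × 9 = 1.125.
Odds after that evidence = (43/957) × 1.125 = 129/2552.
Target odds = 0.8/0.2 = 4.
Need 4.5ⁿ ≥ 4 ÷ (129/2552) = 10208/129.
4.5² = 20.25 falls short of 10208/129 but 4.5³ = 91.125 reaches it, so n = 3.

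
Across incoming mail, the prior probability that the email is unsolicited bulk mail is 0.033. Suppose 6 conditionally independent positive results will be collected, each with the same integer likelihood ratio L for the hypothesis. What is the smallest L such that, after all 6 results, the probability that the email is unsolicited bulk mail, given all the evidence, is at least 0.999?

Prior odds = 0.033/0.967 = 33/967.
Target odds = 0.999/0.001 = 999.
Need L⁶ ≥ 999 ÷ (33/967) = 322011/11.
5⁶ = 15625 < 322011/11 ≤ 46656 = 6⁶, so L = 6.

6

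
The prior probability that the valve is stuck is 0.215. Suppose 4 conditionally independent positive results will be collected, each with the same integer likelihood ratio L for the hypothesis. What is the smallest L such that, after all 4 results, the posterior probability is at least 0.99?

5

Prior odds = 0.215/0.785 = 43/157.
Target odds = 0.99/0.01 = 99.
Need L⁴ ≥ 99 ÷ (43/157) = 15543/43.
4⁴ = 256 < 15543/43 ≤ 625 = 5⁴, so L = 5.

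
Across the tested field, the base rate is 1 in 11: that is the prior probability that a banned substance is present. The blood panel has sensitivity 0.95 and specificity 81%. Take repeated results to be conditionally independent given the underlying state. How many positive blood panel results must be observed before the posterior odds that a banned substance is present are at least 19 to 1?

Prior odds: (1/11) ÷ (10/11) = 0.1.
False-positive rate = 1 − 0.81 = 0.19; likelihood ratio of a positive = 0.95/0.19 = 5.
Target odds = 19.
Need 0.1 × 5ⁿ ≥ 19, i.e. 5ⁿ ≥ 190.
5³ = 125 falls short of 190 but 5⁴ = 625 reaches it, so n = 4.

4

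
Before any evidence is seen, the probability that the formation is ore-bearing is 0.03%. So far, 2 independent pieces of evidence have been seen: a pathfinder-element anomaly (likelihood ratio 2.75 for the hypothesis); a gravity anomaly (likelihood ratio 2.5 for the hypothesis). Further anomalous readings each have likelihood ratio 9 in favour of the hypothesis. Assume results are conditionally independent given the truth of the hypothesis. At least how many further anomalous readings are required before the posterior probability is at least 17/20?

4

Prior odds = 0.0003/0.9997 = 3/9997.
Combined Bayes factor of the evidence already in hand = 2.75 × 2.5 = 6.875.
Odds after that evidence = (3/9997) × 6.875 = 165/79976.
Target odds = 0.85/0.15 = 17/3.
Need 9ⁿ ≥ 17/3 ÷ (165/79976) = 1359592/495.
9³ = 729 falls short of 1359592/495 but 9⁴ = 6561 reaches it, so n = 4.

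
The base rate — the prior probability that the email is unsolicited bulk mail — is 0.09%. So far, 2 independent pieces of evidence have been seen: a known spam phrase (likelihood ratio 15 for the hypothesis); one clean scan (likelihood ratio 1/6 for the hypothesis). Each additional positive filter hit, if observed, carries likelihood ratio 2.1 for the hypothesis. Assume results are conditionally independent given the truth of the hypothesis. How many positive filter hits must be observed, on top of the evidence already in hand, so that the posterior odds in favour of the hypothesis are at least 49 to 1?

14

Prior odds = 0.0009/0.9991 = 9/9991.
Combined Bayes factor of the evidence already in hand = 15 × (1/6) = 2.5.
Odds after that evidence = (9/9991) × 2.5 = 45/19982.
Target odds = 49.
Need 2.1ⁿ ≥ 49 ÷ (45/19982) = 979118/45.
2.1¹³ ≈15447.2 falls short of 979118/45 but 2.1¹⁴ ≈32439.2 reaches it, so n = 14.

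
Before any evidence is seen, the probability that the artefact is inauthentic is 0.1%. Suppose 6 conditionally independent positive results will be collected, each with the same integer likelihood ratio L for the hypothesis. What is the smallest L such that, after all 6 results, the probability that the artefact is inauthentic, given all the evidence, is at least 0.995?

Prior odds = 0.001/0.999 = 1/999.
Target odds = 0.995/0.005 = 199.
Need L⁶ ≥ 199 ÷ (1/999) = 198801.
7⁶ = 117649 < 198801 ≤ 262144 = 8⁶, so L = 8.

8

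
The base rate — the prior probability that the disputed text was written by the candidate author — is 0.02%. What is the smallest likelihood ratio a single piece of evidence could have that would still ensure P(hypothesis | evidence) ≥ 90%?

Prior odds = 0.0002/0.9998 = 1/4999.
Target odds = 0.9/0.1 = 9.
Required Bayes factor = 9 ÷ (1/4999) = 44991.

44991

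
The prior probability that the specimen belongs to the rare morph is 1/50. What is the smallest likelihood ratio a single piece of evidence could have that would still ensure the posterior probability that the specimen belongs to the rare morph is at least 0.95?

931

Prior odds = 0.02/0.98 = 1/49.
Target odds = 0.95/0.05 = 19.
Required Bayes factor = 19 ÷ (1/49) = 931.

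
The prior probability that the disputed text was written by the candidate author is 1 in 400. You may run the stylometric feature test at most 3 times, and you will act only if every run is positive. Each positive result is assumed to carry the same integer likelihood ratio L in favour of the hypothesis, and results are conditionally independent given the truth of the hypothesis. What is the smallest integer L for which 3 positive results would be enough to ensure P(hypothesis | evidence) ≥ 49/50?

Prior odds = 0.0025/0.9975 = 1/399.
Target odds = 0.98/0.02 = 49.
Need L³ ≥ 49 ÷ (1/399) = 19551.
26³ = 17576 < 19551 ≤ 19683 = 27³, so L = 27.

27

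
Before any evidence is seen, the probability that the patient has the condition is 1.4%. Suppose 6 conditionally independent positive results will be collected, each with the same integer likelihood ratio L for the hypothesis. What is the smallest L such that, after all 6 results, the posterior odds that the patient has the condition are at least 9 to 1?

3

Prior odds = 0.014/0.986 = 7/493.
Target odds = 9.
Need L⁶ ≥ 9 ÷ (7/493) = 4437/7.
2⁶ = 64 < 4437/7 ≤ 729 = 3⁶, so L = 3.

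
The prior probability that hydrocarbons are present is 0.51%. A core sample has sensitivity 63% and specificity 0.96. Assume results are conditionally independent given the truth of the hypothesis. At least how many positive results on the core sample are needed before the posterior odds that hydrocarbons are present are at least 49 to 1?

4

Prior odds: 0.0051 ÷ 0.9949 = 51/9949.
False-positive rate = 1 − 0.96 = 0.04; likelihood ratio of a positive = 0.63/0.04 = 15.75.
Target odds = 49.
Require 15.75ⁿ ≥ 49 ÷ (51/9949) = 487501/51.
15.75³ = 3906.984375 falls short of 487501/51 but 15.75⁴ = 15752961/256 reaches it, so n = 4.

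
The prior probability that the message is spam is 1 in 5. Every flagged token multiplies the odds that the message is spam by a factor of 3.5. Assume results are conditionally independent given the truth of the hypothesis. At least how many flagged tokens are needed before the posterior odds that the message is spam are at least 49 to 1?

5

Prior odds: 0.2 ÷ 0.8 = 0.25.
Likelihood ratio per flagged token = 3.5.
Target odds = 49.
Need 0.25 × 3.5ⁿ ≥ 49, i.e. 3.5ⁿ ≥ 196.
3.5⁴ = 150.0625 falls short of 196 but 3.5⁵ = 525.21875 reaches it, so n = 5.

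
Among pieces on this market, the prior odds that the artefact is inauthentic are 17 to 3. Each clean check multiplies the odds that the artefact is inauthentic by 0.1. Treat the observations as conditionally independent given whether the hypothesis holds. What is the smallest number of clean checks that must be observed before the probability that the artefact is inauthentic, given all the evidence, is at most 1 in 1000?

Prior odds = 17/3.
Likelihood ratio per clean check = 0.1.
Target posterior odds = 0.001/0.999 = 1/999.
Need (17/3) × 0.1ⁿ ≤ 1/999, i.e. 0.1ⁿ ≤ 1/5661.
0.1³ = 0.001 is still above 1/5661 but 0.1⁴ = 0.0001 is at or below it, so n = 4.

4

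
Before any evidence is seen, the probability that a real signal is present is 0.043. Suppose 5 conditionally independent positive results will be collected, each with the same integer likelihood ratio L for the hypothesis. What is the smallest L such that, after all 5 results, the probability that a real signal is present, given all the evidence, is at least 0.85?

Prior odds = 0.043/0.957 = 43/957.
Target odds = 0.85/0.15 = 17/3.
Need L⁵ ≥ 17/3 ÷ (43/957) = 5423/43.
2⁵ = 32 < 5423/43 ≤ 243 = 3⁵, so L = 3.

3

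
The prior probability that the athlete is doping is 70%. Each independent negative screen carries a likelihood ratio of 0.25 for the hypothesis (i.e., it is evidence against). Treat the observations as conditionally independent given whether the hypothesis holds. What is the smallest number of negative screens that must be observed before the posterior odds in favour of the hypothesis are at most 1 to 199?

Prior odds: 0.7 ÷ 0.3 = 7/3.
Likelihood ratio per negative screen = 0.25.
Target odds = 1/199.
Require 0.25ⁿ ≤ 1/199 ÷ (7/3) = 3/1393.
0.25⁴ = 0.00390625 is still above 3/1393 but 0.25⁵ = 1/1024 is at or below it, so n = 5.

5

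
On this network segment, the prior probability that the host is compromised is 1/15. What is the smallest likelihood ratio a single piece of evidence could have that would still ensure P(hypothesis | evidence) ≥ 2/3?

Prior odds = (1/15)/(14/15) = 1/14.
Target odds = (2/3)/(1/3) = 2.
Required Bayes factor = 2 ÷ (1/14) = 28.

28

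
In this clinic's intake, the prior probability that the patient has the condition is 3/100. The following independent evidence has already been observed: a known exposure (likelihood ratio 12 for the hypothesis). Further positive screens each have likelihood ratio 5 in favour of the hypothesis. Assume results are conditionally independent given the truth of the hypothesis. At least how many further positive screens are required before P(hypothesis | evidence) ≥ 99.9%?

5

Prior odds = 0.03/0.97 = 3/97.
Bayes factor of the evidence already in hand = 12.
Odds after that evidence = (3/97) × 12 = 36/97.
Target odds = 0.999/0.001 = 999.
Need 5ⁿ ≥ 999 ÷ (36/97) = 2691.75.
5⁴ = 625 falls short of 2691.75 but 5⁵ = 3125 reaches it, so n = 5.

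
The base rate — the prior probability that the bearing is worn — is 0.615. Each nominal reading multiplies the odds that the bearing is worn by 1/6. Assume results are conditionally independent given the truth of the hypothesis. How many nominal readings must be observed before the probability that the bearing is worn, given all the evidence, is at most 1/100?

Prior odds: 0.615 ÷ 0.385 = 123/77.
Likelihood ratio per nominal reading = 1/6.
Target posterior odds = 0.01/0.99 = 1/99.
Need (123/77) × (1/6)ⁿ ≤ 1/99, i.e. (1/6)ⁿ ≤ 7/1107.
(1/6)² = 1/36 is still above 7/1107 but (1/6)³ = 1/216 is at or below it, so n = 3.

3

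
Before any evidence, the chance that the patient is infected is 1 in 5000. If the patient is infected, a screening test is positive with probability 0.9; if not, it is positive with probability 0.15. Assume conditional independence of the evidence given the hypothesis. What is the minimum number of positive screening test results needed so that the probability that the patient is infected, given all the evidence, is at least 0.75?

6

Prior odds: 0.0002 ÷ 0.9998 = 1/4999.
Likelihood ratio of a positive = 0.9/0.15 = 6.
Target odds: 0.75 ÷ 0.25 = 3.
Require 6ⁿ ≥ 3 ÷ (1/4999) = 14997.
6⁵ = 7776 falls short of 14997 but 6⁶ = 46656 reaches it, so n = 6.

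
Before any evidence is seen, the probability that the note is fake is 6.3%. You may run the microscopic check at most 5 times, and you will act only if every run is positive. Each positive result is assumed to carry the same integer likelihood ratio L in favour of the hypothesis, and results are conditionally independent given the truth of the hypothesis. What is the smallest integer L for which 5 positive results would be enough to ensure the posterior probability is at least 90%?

Prior odds = 0.063/0.937 = 63/937.
Target odds = 0.9/0.1 = 9.
Need L⁵ ≥ 9 ÷ (63/937) = 937/7.
2⁵ = 32 < 937/7 ≤ 243 = 3⁵, so L = 3.

3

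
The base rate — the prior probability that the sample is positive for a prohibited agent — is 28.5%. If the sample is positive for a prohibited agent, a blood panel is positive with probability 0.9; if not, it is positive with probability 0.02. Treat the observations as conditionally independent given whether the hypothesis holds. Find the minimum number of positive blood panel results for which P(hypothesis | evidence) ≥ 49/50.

2

Prior odds = 0.285/0.715 = 57/143.
Likelihood ratio of a positive = 0.9/0.02 = 45.
Target odds: 0.98 ÷ 0.02 = 49.
Need (57/143) × 45ⁿ ≥ 49, i.e. 45ⁿ ≥ 7007/57.
45¹ = 45 falls short of 7007/57 but 45² = 2025 reaches it, so n = 2.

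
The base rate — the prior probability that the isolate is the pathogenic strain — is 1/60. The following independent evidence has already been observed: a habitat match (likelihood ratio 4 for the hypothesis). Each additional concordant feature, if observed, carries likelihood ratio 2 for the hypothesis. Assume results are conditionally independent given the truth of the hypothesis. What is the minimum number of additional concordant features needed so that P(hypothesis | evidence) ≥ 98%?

10

Prior odds = (1/60)/(59/60) = 1/59.
Bayes factor of the evidence already in hand = 4.
Odds after that evidence = (1/59) × 4 = 4/59.
Target odds = 0.98/0.02 = 49.
Need 2ⁿ ≥ 49 ÷ (4/59) = 722.75.
2⁹ = 512 falls short of 722.75 but 2¹⁰ = 1024 reaches it, so n = 10.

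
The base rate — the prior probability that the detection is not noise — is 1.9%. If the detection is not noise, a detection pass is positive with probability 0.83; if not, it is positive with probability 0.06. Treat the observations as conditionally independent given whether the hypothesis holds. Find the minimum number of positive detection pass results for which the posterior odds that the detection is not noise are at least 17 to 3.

3

Prior odds = 0.019/0.981 = 19/981.
Likelihood ratio of a positive = 0.83/0.06 = 83/6.
Target odds = 17/3.
Require (83/6)ⁿ ≥ 17/3 ÷ (19/981) = 5559/19.
(83/6)² = 6889/36 falls short of 5559/19 but (83/6)³ = 571787/216 reaches it, so n = 3.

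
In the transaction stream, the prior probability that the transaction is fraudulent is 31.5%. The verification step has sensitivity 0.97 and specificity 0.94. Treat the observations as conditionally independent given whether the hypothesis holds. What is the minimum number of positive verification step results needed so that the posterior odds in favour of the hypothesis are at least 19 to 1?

Prior odds = 0.315/0.685 = 63/137.
False-positive rate = 1 − 0.94 = 0.06; likelihood ratio of a positive = 0.97/0.06 = 97/6.
Target odds = 19.
Need (63/137) × (97/6)ⁿ ≥ 19, i.e. (97/6)ⁿ ≥ 2603/63.
(97/6)¹ = 97/6 falls short of 2603/63 but (97/6)² = 9409/36 reaches it, so n = 2.

2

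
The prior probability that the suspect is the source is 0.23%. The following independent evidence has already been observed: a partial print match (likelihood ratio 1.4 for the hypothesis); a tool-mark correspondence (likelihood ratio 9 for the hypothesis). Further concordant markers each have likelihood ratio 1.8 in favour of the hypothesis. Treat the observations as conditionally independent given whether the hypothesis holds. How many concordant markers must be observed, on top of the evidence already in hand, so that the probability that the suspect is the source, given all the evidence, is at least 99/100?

Prior odds = 0.0023/0.9977 = 23/9977.
Combined Bayes factor of the evidence already in hand = 1.4 × 9 = 12.6.
Odds after that evidence = (23/9977) × 12.6 = 1449/49885.
Target odds = 0.99/0.01 = 99.
Need 1.8ⁿ ≥ 99 ÷ (1449/49885) = 548735/161.
1.8¹³ ≈2082.3 falls short of 548735/161 but 1.8¹⁴ ≈3748.13 reaches it, so n = 14.

14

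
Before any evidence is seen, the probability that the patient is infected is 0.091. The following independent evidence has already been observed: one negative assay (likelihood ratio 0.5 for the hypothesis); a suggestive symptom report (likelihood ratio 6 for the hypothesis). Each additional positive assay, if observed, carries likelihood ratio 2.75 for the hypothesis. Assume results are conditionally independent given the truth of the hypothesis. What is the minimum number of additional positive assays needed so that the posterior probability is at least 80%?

3

Prior odds = 0.091/0.909 = 91/909.
Combined Bayes factor of the evidence already in hand = 0.5 × 6 = 3.
Odds after that evidence = (91/909) × 3 = 91/303.
Target odds = 0.8/0.2 = 4.
Need 2.75ⁿ ≥ 4 ÷ (91/303) = 1212/91.
2.75² = 7.5625 falls short of 1212/91 but 2.75³ = 20.796875 reaches it, so n = 3.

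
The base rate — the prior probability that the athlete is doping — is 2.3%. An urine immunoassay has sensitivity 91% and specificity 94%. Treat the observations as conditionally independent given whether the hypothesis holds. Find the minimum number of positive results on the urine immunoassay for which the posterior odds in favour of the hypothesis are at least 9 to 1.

3

Prior odds: 0.023 ÷ 0.977 = 23/977.
False-positive rate = 1 − 0.94 = 0.06; likelihood ratio of a positive = 0.91/0.06 = 91/6.
Target odds = 9.
Need (23/977) × (91/6)ⁿ ≥ 9, i.e. (91/6)ⁿ ≥ 8793/23.
(91/6)² = 8281/36 falls short of 8793/23 but (91/6)³ = 753571/216 reaches it, so n = 3.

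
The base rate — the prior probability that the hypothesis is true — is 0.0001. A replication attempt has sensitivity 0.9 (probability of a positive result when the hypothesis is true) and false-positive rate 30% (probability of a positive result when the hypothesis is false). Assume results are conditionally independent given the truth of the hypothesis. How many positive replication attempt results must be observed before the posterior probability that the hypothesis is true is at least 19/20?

Prior odds: 0.0001 ÷ 0.9999 = 1/9999.
Likelihood ratio of a positive result = 0.9/0.3 = 3.
Target posterior odds = 0.95/0.05 = 19.
Need (1/9999) × 3ⁿ ≥ 19, i.e. 3ⁿ ≥ 189981.
3¹¹ = 177147 falls short of 189981 but 3¹² = 531441 reaches it, so n = 12.

12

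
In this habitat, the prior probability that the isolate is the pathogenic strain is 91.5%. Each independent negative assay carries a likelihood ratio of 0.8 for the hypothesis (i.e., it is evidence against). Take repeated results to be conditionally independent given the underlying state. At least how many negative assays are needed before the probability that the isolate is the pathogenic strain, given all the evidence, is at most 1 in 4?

Prior odds: 0.915 ÷ 0.085 = 183/17.
Likelihood ratio per negative assay = 0.8.
Target posterior odds = 0.25/0.75 = 1/3.
Require 0.8ⁿ ≤ 1/3 ÷ (183/17) = 17/549.
0.8¹⁵ ≈0.0351844 is still above 17/549 but 0.8¹⁶ ≈0.0281475 is at or below it, so n = 16.

16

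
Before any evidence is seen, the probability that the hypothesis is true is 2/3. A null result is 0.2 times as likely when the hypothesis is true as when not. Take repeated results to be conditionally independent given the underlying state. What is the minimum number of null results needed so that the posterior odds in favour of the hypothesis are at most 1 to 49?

3

Prior odds: (2/3) ÷ (1/3) = 2.
Likelihood ratio per null result = 0.2.
Target odds = 1/49.
Need 2 × 0.2ⁿ ≤ 1/49, i.e. 0.2ⁿ ≤ 1/98.
0.2² = 0.04 is still above 1/98 but 0.2³ = 0.008 is at or below it, so n = 3.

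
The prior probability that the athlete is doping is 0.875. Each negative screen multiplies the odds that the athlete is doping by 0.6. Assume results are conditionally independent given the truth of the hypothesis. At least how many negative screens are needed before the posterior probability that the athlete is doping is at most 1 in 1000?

18

Prior odds: 0.875 ÷ 0.125 = 7.
Likelihood ratio per negative screen = 0.6.
Target odds: 0.001 ÷ 0.999 = 1/999.
Require 0.6ⁿ ≤ 1/999 ÷ 7 = 1/6993.
0.6¹⁷ ≈0.000169267 is still above 1/6993 but 0.6¹⁸ ≈0.00010156 is at or below it, so n = 18.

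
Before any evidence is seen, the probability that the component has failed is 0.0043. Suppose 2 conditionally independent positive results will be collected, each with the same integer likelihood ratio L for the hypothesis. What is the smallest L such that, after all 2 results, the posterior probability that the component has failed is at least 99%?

152

Prior odds = 0.0043/0.9957 = 43/9957.
Target odds = 0.99/0.01 = 99.
Need L² ≥ 99 ÷ (43/9957) = 985743/43.
151² = 22801 < 985743/43 ≤ 23104 = 152², so L = 152.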